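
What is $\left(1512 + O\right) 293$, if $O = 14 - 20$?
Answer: $441258$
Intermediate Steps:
$O = -6$ ($O = 14 - 20 = -6$)
$\left(1512 + O\right) 293 = \left(1512 - 6\right) 293 = 1506 \cdot 293 = 441258$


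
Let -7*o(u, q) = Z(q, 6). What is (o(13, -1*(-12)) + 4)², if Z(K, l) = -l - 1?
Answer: 25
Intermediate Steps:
Z(K, l) = -1 - l
o(u, q) = 1 (o(u, q) = -(-1 - 1*6)/7 = -(-1 - 6)/7 = -⅐*(-7) = 1)
(o(13, -1*(-12)) + 4)² = (1 + 4)² = 5² = 25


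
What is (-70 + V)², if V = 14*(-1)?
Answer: 7056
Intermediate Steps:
V = -14
(-70 + V)² = (-70 - 14)² = (-84)² = 7056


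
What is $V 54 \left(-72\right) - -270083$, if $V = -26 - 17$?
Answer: $437267$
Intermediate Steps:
$V = -43$
$V 54 \left(-72\right) - -270083 = \left(-43\right) 54 \left(-72\right) - -270083 = \left(-2322\right) \left(-72\right) + 270083 = 167184 + 270083 = 437267$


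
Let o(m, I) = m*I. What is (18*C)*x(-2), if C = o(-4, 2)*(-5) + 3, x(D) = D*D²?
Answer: -6192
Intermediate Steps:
x(D) = D³
o(m, I) = I*m
C = 43 (C = (2*(-4))*(-5) + 3 = -8*(-5) + 3 = 40 + 3 = 43)
(18*C)*x(-2) = (18*43)*(-2)³ = 774*(-8) = -6192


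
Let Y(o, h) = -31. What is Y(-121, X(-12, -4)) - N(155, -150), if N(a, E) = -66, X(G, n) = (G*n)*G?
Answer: 35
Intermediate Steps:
X(G, n) = n*G**2
Y(-121, X(-12, -4)) - N(155, -150) = -31 - 1*(-66) = -31 + 66 = 35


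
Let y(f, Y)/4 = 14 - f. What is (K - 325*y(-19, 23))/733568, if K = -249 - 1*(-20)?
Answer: -43129/733568 ≈ -0.058793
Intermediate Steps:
y(f, Y) = 56 - 4*f (y(f, Y) = 4*(14 - f) = 56 - 4*f)
K = -229 (K = -249 + 20 = -229)
(K - 325*y(-19, 23))/733568 = (-229 - 325*(56 - 4*(-19)))/733568 = (-229 - 325*(56 + 76))*(1/733568) = (-229 - 325*132)*(1/733568) = (-229 - 42900)*(1/733568) = -43129*1/733568 = -43129/733568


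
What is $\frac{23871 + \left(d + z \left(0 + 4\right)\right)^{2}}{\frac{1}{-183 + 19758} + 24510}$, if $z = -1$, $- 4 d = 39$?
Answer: $\frac{7535611575}{7676532016} \approx 0.98164$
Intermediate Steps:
$d = - \frac{39}{4}$ ($d = \left(- \frac{1}{4}\right) 39 = - \frac{39}{4} \approx -9.75$)
$\frac{23871 + \left(d + z \left(0 + 4\right)\right)^{2}}{\frac{1}{-183 + 19758} + 24510} = \frac{23871 + \left(- \frac{39}{4} - \left(0 + 4\right)\right)^{2}}{\frac{1}{-183 + 19758} + 24510} = \frac{23871 + \left(- \frac{39}{4} - 4\right)^{2}}{\frac{1}{19575} + 24510} = \frac{23871 + \left(- \frac{55}{4}\right)^{2}}{\frac{479783251}{19575}} = \left(23871 + \frac{3025}{16}\right) \frac{19575}{479783251} = \frac{384961}{16} \cdot \frac{19575}{479783251} = \frac{7535611575}{7676532016}$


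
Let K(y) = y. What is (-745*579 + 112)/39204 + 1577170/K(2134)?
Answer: 2768686369/3802788 ≈ 728.07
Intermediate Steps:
(-745*579 + 112)/39204 + 1577170/K(2134) = (-745*579 + 112)/39204 + 1577170/2134 = (-431355 + 112)*(1/39204) + 1577170*(1/2134) = -431243*1/39204 + 788585/1067 = -431243/39204 + 788585/1067 = 2768686369/3802788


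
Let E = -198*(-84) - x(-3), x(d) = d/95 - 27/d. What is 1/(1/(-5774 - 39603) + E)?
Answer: 4310815/71658813781 ≈ 6.0158e-5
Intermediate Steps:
x(d) = -27/d + d/95 (x(d) = d*(1/95) - 27/d = d/95 - 27/d = -27/d + d/95)
E = 1579188/95 (E = -198*(-84) - (-27/(-3) + (1/95)*(-3)) = 16632 - (-27*(-1/3) - 3/95) = 16632 - (9 - 3/95) = 16632 - 1*852/95 = 16632 - 852/95 = 1579188/95 ≈ 16623.)
1/(1/(-5774 - 39603) + E) = 1/(1/(-5774 - 39603) + 1579188/95) = 1/(1/(-45377) + 1579188/95) = 1/(-1/45377 + 1579188/95) = 1/(71658813781/4310815) = 4310815/71658813781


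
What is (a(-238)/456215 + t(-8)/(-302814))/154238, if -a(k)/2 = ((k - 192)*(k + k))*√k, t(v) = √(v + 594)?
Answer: -√586/46705425732 - 5848*I*√238/1005224131 ≈ -5.183e-10 - 8.975e-5*I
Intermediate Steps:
t(v) = √(594 + v)
a(k) = -4*k^(3/2)*(-192 + k) (a(k) = -2*(k - 192)*(k + k)*√k = -2*(-192 + k)*(2*k)*√k = -2*2*k*(-192 + k)*√k = -4*k^(3/2)*(-192 + k))
(a(-238)/456215 + t(-8)/(-302814))/154238 = ((4*(-238)^(3/2)*(192 - 1*(-238)))/456215 + √(594 - 8)/(-302814))/154238 = ((4*(-238*I*√238)*(192 + 238))*(1/456215) + √586*(-1/302814))*(1/154238) = ((4*(-238*I*√238)*430)*(1/456215) - √586/302814)*(1/154238) = (-409360*I*√238*(1/456215) - √586/302814)*(1/154238) = (-81872*I*√238/91243 - √586/302814)*(1/154238) = (-√586/302814 - 81872*I*√238/91243)*(1/154238) = -√586/46705425732 - 5848*I*√238/1005224131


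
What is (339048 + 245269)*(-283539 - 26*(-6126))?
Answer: -72608983371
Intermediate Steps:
(339048 + 245269)*(-283539 - 26*(-6126)) = 584317*(-283539 + 159276) = 584317*(-124263) = -72608983371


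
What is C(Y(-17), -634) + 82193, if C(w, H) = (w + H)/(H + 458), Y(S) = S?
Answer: 14466619/176 ≈ 82197.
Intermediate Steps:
C(w, H) = (H + w)/(458 + H)
C(Y(-17), -634) + 82193 = (-634 - 17)/(458 - 634) + 82193 = -651/(-176) + 82193 = -1/176*(-651) + 82193 = 651/176 + 82193 = 14466619/176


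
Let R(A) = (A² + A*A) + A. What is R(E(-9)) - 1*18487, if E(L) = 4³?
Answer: -10231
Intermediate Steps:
E(L) = 64
R(A) = A + 2*A² (R(A) = (A² + A²) + A = 2*A² + A = A + 2*A²)
R(E(-9)) - 1*18487 = 64*(1 + 2*64) - 1*18487 = 64*(1 + 128) - 18487 = 64*129 - 18487 = 8256 - 18487 = -10231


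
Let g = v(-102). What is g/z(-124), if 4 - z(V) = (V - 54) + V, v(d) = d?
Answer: -1/3 ≈ -0.33333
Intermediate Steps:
z(V) = 58 - 2*V (z(V) = 4 - ((V - 54) + V) = 4 - ((-54 + V) + V) = 4 - (-54 + 2*V) = 4 + (54 - 2*V) = 58 - 2*V)
g = -102
g/z(-124) = -102/(58 - 2*(-124)) = -102/(58 + 248) = -102/306 = -102*1/306 = -1/3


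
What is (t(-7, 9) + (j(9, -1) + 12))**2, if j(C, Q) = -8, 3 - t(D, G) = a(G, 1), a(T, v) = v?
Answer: 36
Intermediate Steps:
t(D, G) = 2 (t(D, G) = 3 - 1*1 = 3 - 1 = 2)
(t(-7, 9) + (j(9, -1) + 12))**2 = (2 + (-8 + 12))**2 = (2 + 4)**2 = 6**2 = 36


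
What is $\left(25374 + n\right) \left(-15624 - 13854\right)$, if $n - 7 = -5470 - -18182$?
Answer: $-1122905454$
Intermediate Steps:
$n = 12719$ ($n = 7 - -12712 = 7 + \left(-5470 + 18182\right) = 7 + 12712 = 12719$)
$\left(25374 + n\right) \left(-15624 - 13854\right) = \left(25374 + 12719\right) \left(-15624 - 13854\right) = 38093 \left(-29478\right) = -1122905454$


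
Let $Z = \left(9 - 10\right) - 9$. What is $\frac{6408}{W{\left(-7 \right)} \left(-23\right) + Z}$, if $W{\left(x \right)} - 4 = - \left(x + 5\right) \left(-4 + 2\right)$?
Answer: $- \frac{3204}{5} \approx -640.8$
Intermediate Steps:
$Z = -10$ ($Z = -1 - 9 = -10$)
$W{\left(x \right)} = 14 + 2 x$ ($W{\left(x \right)} = 4 - \left(x + 5\right) \left(-4 + 2\right) = 4 - \left(5 + x\right) \left(-2\right) = 4 - \left(-10 - 2 x\right) = 4 + \left(10 + 2 x\right) = 14 + 2 x$)
$\frac{6408}{W{\left(-7 \right)} \left(-23\right) + Z} = \frac{6408}{\left(14 + 2 \left(-7\right)\right) \left(-23\right) - 10} = \frac{6408}{\left(14 - 14\right) \left(-23\right) - 10} = \frac{6408}{0 \left(-23\right) - 10} = \frac{6408}{0 - 10} = \frac{6408}{-10} = 6408 \left(- \frac{1}{10}\right) = - \frac{3204}{5}$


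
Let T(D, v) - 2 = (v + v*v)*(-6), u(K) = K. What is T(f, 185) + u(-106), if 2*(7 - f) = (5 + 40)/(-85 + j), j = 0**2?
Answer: -206564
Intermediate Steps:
j = 0
f = 247/34 (f = 7 - (5 + 40)/(2*(-85 + 0)) = 7 - 45/(2*(-85)) = 7 - 45*(-1)/(2*85) = 7 - 1/2*(-9/17) = 7 + 9/34 = 247/34 ≈ 7.2647)
T(D, v) = 2 - 6*v - 6*v**2 (T(D, v) = 2 + (v + v*v)*(-6) = 2 + (v + v**2)*(-6) = 2 + (-6*v - 6*v**2) = 2 - 6*v - 6*v**2)
T(f, 185) + u(-106) = (2 - 6*185 - 6*185**2) - 106 = (2 - 1110 - 6*34225) - 106 = (2 - 1110 - 205350) - 106 = -206458 - 106 = -206564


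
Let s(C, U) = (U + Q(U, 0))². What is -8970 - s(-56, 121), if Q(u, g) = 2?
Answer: -24099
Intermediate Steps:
s(C, U) = (2 + U)² (s(C, U) = (U + 2)² = (2 + U)²)
-8970 - s(-56, 121) = -8970 - (2 + 121)² = -8970 - 1*123² = -8970 - 1*15129 = -8970 - 15129 = -24099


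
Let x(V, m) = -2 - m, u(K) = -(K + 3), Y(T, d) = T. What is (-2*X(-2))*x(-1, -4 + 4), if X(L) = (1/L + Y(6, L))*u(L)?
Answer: -22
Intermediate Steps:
u(K) = -3 - K (u(K) = -(3 + K) = -3 - K)
X(L) = (-3 - L)*(6 + 1/L) (X(L) = (1/L + 6)*(-3 - L) = (6 + 1/L)*(-3 - L) = (-3 - L)*(6 + 1/L))
(-2*X(-2))*x(-1, -4 + 4) = (-2*(-19 - 6*(-2) - 3/(-2)))*(-2 - (-4 + 4)) = (-2*(-19 + 12 - 3*(-1/2)))*(-2 - 1*0) = (-2*(-19 + 12 + 3/2))*(-2 + 0) = -2*(-11/2)*(-2) = 11*(-2) = -22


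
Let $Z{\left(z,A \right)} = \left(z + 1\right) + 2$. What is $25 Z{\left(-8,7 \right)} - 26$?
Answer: $-151$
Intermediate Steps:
$Z{\left(z,A \right)} = 3 + z$ ($Z{\left(z,A \right)} = \left(1 + z\right) + 2 = 3 + z$)
$25 Z{\left(-8,7 \right)} - 26 = 25 \left(3 - 8\right) - 26 = 25 \left(-5\right) - 26 = -125 - 26 = -151$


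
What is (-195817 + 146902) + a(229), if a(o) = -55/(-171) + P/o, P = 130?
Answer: -1915427660/39159 ≈ -48914.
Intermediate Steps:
a(o) = 55/171 + 130/o (a(o) = -55/(-171) + 130/o = -55*(-1/171) + 130/o = 55/171 + 130/o)
(-195817 + 146902) + a(229) = (-195817 + 146902) + (55/171 + 130/229) = -48915 + (55/171 + 130*(1/229)) = -48915 + (55/171 + 130/229) = -48915 + 34825/39159 = -1915427660/39159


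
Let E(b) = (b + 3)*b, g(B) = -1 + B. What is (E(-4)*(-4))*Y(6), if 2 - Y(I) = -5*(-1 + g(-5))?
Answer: 528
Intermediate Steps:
E(b) = b*(3 + b) (E(b) = (3 + b)*b = b*(3 + b))
Y(I) = -33 (Y(I) = 2 - (-5)*(-1 + (-1 - 5)) = 2 - (-5)*(-1 - 6) = 2 - (-5)*(-7) = 2 - 1*35 = 2 - 35 = -33)
(E(-4)*(-4))*Y(6) = (-4*(3 - 4)*(-4))*(-33) = (-4*(-1)*(-4))*(-33) = (4*(-4))*(-33) = -16*(-33) = 528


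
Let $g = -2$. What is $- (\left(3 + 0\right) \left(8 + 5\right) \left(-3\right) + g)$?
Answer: $119$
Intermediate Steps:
$- (\left(3 + 0\right) \left(8 + 5\right) \left(-3\right) + g) = - (\left(3 + 0\right) \left(8 + 5\right) \left(-3\right) - 2) = - (3 \cdot 13 \left(-3\right) - 2) = - (39 \left(-3\right) - 2) = - (-117 - 2) = \left(-1\right) \left(-119\right) = 119$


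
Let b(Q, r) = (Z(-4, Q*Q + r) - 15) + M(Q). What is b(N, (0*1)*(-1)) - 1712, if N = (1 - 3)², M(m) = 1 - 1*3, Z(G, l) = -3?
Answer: -1732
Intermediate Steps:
M(m) = -2 (M(m) = 1 - 3 = -2)
N = 4 (N = (-2)² = 4)
b(Q, r) = -20 (b(Q, r) = (-3 - 15) - 2 = -18 - 2 = -20)
b(N, (0*1)*(-1)) - 1712 = -20 - 1712 = -1732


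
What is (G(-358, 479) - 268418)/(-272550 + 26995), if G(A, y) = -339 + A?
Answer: 53823/49111 ≈ 1.0959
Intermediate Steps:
(G(-358, 479) - 268418)/(-272550 + 26995) = ((-339 - 358) - 268418)/(-272550 + 26995) = (-697 - 268418)/(-245555) = -269115*(-1/245555) = 53823/49111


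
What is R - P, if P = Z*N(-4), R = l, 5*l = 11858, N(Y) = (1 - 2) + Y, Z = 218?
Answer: 17308/5 ≈ 3461.6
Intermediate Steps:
N(Y) = -1 + Y
l = 11858/5 (l = (⅕)*11858 = 11858/5 ≈ 2371.6)
R = 11858/5 ≈ 2371.6
P = -1090 (P = 218*(-1 - 4) = 218*(-5) = -1090)
R - P = 11858/5 - 1*(-1090) = 11858/5 + 1090 = 17308/5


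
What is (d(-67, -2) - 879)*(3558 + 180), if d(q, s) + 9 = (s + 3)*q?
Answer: -3569790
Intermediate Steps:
d(q, s) = -9 + q*(3 + s) (d(q, s) = -9 + (s + 3)*q = -9 + (3 + s)*q = -9 + q*(3 + s))
(d(-67, -2) - 879)*(3558 + 180) = ((-9 + 3*(-67) - 67*(-2)) - 879)*(3558 + 180) = ((-9 - 201 + 134) - 879)*3738 = (-76 - 879)*3738 = -955*3738 = -3569790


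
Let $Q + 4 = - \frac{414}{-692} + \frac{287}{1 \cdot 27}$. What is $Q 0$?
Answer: $0$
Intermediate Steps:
$Q = \frac{67523}{9342}$ ($Q = -4 + \left(- \frac{414}{-692} + \frac{287}{1 \cdot 27}\right) = -4 - \left(- \frac{207}{346} - \frac{287}{27}\right) = -4 + \left(\frac{207}{346} + 287 \cdot \frac{1}{27}\right) = -4 + \left(\frac{207}{346} + \frac{287}{27}\right) = -4 + \frac{104891}{9342} = \frac{67523}{9342} \approx 7.2279$)
$Q 0 = \frac{67523}{9342} \cdot 0 = 0$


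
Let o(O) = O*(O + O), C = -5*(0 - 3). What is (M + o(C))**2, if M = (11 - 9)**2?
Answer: 206116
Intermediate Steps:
C = 15 (C = -5*(-3) = 15)
o(O) = 2*O**2 (o(O) = O*(2*O) = 2*O**2)
M = 4 (M = 2**2 = 4)
(M + o(C))**2 = (4 + 2*15**2)**2 = (4 + 2*225)**2 = (4 + 450)**2 = 454**2 = 206116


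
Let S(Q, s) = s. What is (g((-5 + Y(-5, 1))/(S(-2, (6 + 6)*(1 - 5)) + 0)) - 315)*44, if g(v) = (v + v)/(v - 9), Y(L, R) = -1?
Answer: -984148/71 ≈ -13861.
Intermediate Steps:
g(v) = 2*v/(-9 + v) (g(v) = (2*v)/(-9 + v) = 2*v/(-9 + v))
(g((-5 + Y(-5, 1))/(S(-2, (6 + 6)*(1 - 5)) + 0)) - 315)*44 = (2*((-5 - 1)/((6 + 6)*(1 - 5) + 0))/(-9 + (-5 - 1)/((6 + 6)*(1 - 5) + 0)) - 315)*44 = (2*(-6/(12*(-4) + 0))/(-9 - 6/(12*(-4) + 0)) - 315)*44 = (2*(-6/(-48 + 0))/(-9 - 6/(-48 + 0)) - 315)*44 = (2*(-6/(-48))/(-9 - 6/(-48)) - 315)*44 = (2*(-6*(-1/48))/(-9 - 6*(-1/48)) - 315)*44 = (2*(⅛)/(-9 + ⅛) - 315)*44 = (2*(⅛)/(-71/8) - 315)*44 = (2*(⅛)*(-8/71) - 315)*44 = (-2/71 - 315)*44 = -22367/71*44 = -984148/71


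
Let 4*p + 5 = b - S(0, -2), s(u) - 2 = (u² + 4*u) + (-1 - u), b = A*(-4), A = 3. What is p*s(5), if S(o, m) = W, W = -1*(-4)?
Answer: -861/4 ≈ -215.25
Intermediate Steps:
W = 4
S(o, m) = 4
b = -12 (b = 3*(-4) = -12)
s(u) = 1 + u² + 3*u (s(u) = 2 + ((u² + 4*u) + (-1 - u)) = 2 + (-1 + u² + 3*u) = 1 + u² + 3*u)
p = -21/4 (p = -5/4 + (-12 - 1*4)/4 = -5/4 + (-12 - 4)/4 = -5/4 + (¼)*(-16) = -5/4 - 4 = -21/4 ≈ -5.2500)
p*s(5) = -21*(1 + 5² + 3*5)/4 = -21*(1 + 25 + 15)/4 = -21/4*41 = -861/4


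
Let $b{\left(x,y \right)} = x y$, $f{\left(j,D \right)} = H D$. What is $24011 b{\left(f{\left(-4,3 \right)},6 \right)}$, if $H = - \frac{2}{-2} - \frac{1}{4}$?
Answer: $\frac{648297}{2} \approx 3.2415 \cdot 10^{5}$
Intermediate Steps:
$H = \frac{3}{4}$ ($H = \left(-2\right) \left(- \frac{1}{2}\right) - \frac{1}{4} = 1 - \frac{1}{4} = \frac{3}{4} \approx 0.75$)
$f{\left(j,D \right)} = \frac{3 D}{4}$
$24011 b{\left(f{\left(-4,3 \right)},6 \right)} = 24011 \cdot \frac{3}{4} \cdot 3 \cdot 6 = 24011 \cdot \frac{9}{4} \cdot 6 = 24011 \cdot \frac{27}{2} = \frac{648297}{2}$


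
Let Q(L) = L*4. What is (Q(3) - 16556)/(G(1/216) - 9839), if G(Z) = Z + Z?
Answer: 162432/96601 ≈ 1.6815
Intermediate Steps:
G(Z) = 2*Z
Q(L) = 4*L
(Q(3) - 16556)/(G(1/216) - 9839) = (4*3 - 16556)/(2/216 - 9839) = (12 - 16556)/(2*(1/216) - 9839) = -16544/(1/108 - 9839) = -16544/(-1062611/108) = -16544*(-108/1062611) = 162432/96601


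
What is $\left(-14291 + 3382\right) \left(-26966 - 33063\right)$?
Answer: $654856361$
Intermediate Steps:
$\left(-14291 + 3382\right) \left(-26966 - 33063\right) = \left(-10909\right) \left(-60029\right) = 654856361$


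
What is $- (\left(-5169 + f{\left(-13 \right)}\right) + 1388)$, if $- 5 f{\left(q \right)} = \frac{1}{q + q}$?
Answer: $\frac{491529}{130} \approx 3781.0$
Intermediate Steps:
$f{\left(q \right)} = - \frac{1}{10 q}$ ($f{\left(q \right)} = - \frac{1}{5 \left(q + q\right)} = - \frac{1}{5 \cdot 2 q} = - \frac{\frac{1}{2} \frac{1}{q}}{5} = - \frac{1}{10 q}$)
$- (\left(-5169 + f{\left(-13 \right)}\right) + 1388) = - (\left(-5169 - \frac{1}{10 \left(-13\right)}\right) + 1388) = - (\left(-5169 - - \frac{1}{130}\right) + 1388) = - (\left(-5169 + \frac{1}{130}\right) + 1388) = - (- \frac{671969}{130} + 1388) = \left(-1\right) \left(- \frac{491529}{130}\right) = \frac{491529}{130}$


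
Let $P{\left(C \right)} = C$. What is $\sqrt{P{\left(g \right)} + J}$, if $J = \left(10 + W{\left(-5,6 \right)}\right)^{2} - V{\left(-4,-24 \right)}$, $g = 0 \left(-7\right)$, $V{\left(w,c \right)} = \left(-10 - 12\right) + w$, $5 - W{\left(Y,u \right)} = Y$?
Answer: $\sqrt{426} \approx 20.64$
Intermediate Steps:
$W{\left(Y,u \right)} = 5 - Y$
$V{\left(w,c \right)} = -22 + w$
$g = 0$
$J = 426$ ($J = \left(10 + \left(5 - -5\right)\right)^{2} - \left(-22 - 4\right) = \left(10 + \left(5 + 5\right)\right)^{2} - -26 = \left(10 + 10\right)^{2} + 26 = 20^{2} + 26 = 400 + 26 = 426$)
$\sqrt{P{\left(g \right)} + J} = \sqrt{0 + 426} = \sqrt{426}$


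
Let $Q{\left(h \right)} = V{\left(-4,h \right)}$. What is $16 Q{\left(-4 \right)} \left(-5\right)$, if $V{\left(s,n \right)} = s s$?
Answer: $-1280$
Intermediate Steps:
$V{\left(s,n \right)} = s^{2}$
$Q{\left(h \right)} = 16$ ($Q{\left(h \right)} = \left(-4\right)^{2} = 16$)
$16 Q{\left(-4 \right)} \left(-5\right) = 16 \cdot 16 \left(-5\right) = 256 \left(-5\right) = -1280$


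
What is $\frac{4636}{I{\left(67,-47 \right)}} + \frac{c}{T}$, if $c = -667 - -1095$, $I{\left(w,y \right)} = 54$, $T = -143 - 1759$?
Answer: $\frac{732880}{8559} \approx 85.627$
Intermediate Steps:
$T = -1902$
$c = 428$ ($c = -667 + 1095 = 428$)
$\frac{4636}{I{\left(67,-47 \right)}} + \frac{c}{T} = \frac{4636}{54} + \frac{428}{-1902} = 4636 \cdot \frac{1}{54} + 428 \left(- \frac{1}{1902}\right) = \frac{2318}{27} - \frac{214}{951} = \frac{732880}{8559}$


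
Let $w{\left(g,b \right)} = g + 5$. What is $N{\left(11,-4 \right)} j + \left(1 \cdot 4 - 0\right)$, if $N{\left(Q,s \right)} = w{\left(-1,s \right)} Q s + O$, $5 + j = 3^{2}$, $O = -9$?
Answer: $-736$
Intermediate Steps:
$j = 4$ ($j = -5 + 3^{2} = -5 + 9 = 4$)
$w{\left(g,b \right)} = 5 + g$
$N{\left(Q,s \right)} = -9 + 4 Q s$ ($N{\left(Q,s \right)} = \left(5 - 1\right) Q s - 9 = 4 Q s - 9 = -9 + 4 Q s$)
$N{\left(11,-4 \right)} j + \left(1 \cdot 4 - 0\right) = \left(-9 + 4 \cdot 11 \left(-4\right)\right) 4 + \left(1 \cdot 4 - 0\right) = \left(-9 - 176\right) 4 + \left(4 + 0\right) = \left(-185\right) 4 + 4 = -740 + 4 = -736$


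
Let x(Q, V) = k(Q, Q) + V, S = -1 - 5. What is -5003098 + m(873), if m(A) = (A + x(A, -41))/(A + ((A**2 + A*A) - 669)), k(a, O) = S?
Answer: -3813516391225/762231 ≈ -5.0031e+6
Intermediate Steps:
S = -6
k(a, O) = -6
x(Q, V) = -6 + V
m(A) = (-47 + A)/(-669 + A + 2*A**2) (m(A) = (A + (-6 - 41))/(A + ((A**2 + A*A) - 669)) = (A - 47)/(A + ((A**2 + A**2) - 669)) = (-47 + A)/(A + (2*A**2 - 669)) = (-47 + A)/(A + (-669 + 2*A**2)) = (-47 + A)/(-669 + A + 2*A**2))
-5003098 + m(873) = -5003098 + (-47 + 873)/(-669 + 873 + 2*873**2) = -5003098 + 826/(-669 + 873 + 2*762129) = -5003098 + 826/(-669 + 873 + 1524258) = -5003098 + 826/1524462 = -5003098 + (1/1524462)*826 = -5003098 + 413/762231 = -3813516391225/762231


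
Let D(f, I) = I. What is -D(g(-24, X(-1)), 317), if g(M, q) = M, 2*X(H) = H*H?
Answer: -317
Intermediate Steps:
X(H) = H²/2 (X(H) = (H*H)/2 = H²/2)
-D(g(-24, X(-1)), 317) = -1*317 = -317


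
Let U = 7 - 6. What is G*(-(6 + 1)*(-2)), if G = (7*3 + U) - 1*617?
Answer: -8330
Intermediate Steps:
U = 1
G = -595 (G = (7*3 + 1) - 1*617 = (21 + 1) - 617 = 22 - 617 = -595)
G*(-(6 + 1)*(-2)) = -595*(-(6 + 1))*(-2) = -595*(-1*7)*(-2) = -(-4165)*(-2) = -595*14 = -8330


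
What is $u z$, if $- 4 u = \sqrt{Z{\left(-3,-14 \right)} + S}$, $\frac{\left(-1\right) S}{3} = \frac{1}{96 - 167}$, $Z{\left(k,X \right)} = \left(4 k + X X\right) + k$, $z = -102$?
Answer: $\frac{51 \sqrt{912634}}{142} \approx 343.11$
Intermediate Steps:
$Z{\left(k,X \right)} = X^{2} + 5 k$ ($Z{\left(k,X \right)} = \left(4 k + X^{2}\right) + k = \left(X^{2} + 4 k\right) + k = X^{2} + 5 k$)
$S = \frac{3}{71}$ ($S = - \frac{3}{96 - 167} = - \frac{3}{-71} = \left(-3\right) \left(- \frac{1}{71}\right) = \frac{3}{71} \approx 0.042253$)
$u = - \frac{\sqrt{912634}}{284}$ ($u = - \frac{\sqrt{\left(\left(-14\right)^{2} + 5 \left(-3\right)\right) + \frac{3}{71}}}{4} = - \frac{\sqrt{\left(196 - 15\right) + \frac{3}{71}}}{4} = - \frac{\sqrt{181 + \frac{3}{71}}}{4} = - \frac{\sqrt{\frac{12854}{71}}}{4} = - \frac{\frac{1}{71} \sqrt{912634}}{4} = - \frac{\sqrt{912634}}{284} \approx -3.3638$)
$u z = - \frac{\sqrt{912634}}{284} \left(-102\right) = \frac{51 \sqrt{912634}}{142}$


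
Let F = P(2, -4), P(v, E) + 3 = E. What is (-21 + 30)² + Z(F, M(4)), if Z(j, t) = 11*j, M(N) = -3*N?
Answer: 4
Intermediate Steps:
P(v, E) = -3 + E
F = -7 (F = -3 - 4 = -7)
(-21 + 30)² + Z(F, M(4)) = (-21 + 30)² + 11*(-7) = 9² - 77 = 81 - 77 = 4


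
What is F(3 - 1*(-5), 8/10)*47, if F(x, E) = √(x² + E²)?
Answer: 188*√101/5 ≈ 377.88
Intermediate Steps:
F(x, E) = √(E² + x²)
F(3 - 1*(-5), 8/10)*47 = √((8/10)² + (3 - 1*(-5))²)*47 = √((8*(⅒))² + (3 + 5)²)*47 = √((⅘)² + 8²)*47 = √(16/25 + 64)*47 = √(1616/25)*47 = (4*√101/5)*47 = 188*√101/5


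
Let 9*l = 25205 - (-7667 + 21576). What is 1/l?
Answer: 9/11296 ≈ 0.00079674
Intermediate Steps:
l = 11296/9 (l = (25205 - (-7667 + 21576))/9 = (25205 - 1*13909)/9 = (25205 - 13909)/9 = (1/9)*11296 = 11296/9 ≈ 1255.1)
1/l = 1/(11296/9) = 9/11296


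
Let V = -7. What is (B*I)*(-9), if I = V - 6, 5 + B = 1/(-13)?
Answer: -594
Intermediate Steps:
B = -66/13 (B = -5 + 1/(-13) = -5 - 1/13 = -66/13 ≈ -5.0769)
I = -13 (I = -7 - 6 = -13)
(B*I)*(-9) = -66/13*(-13)*(-9) = 66*(-9) = -594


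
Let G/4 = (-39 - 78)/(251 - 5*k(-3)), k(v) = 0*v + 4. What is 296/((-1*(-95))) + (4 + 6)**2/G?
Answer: -171331/3705 ≈ -46.243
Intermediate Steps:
k(v) = 4 (k(v) = 0 + 4 = 4)
G = -156/77 (G = 4*((-39 - 78)/(251 - 5*4)) = 4*(-117/(251 - 20)) = 4*(-117/231) = 4*(-117*1/231) = 4*(-39/77) = -156/77 ≈ -2.0260)
296/((-1*(-95))) + (4 + 6)**2/G = 296/((-1*(-95))) + (4 + 6)**2/(-156/77) = 296/95 + 10**2*(-77/156) = 296*(1/95) + 100*(-77/156) = 296/95 - 1925/39 = -171331/3705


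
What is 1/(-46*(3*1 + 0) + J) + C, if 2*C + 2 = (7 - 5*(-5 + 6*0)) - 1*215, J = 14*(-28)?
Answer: -24513/265 ≈ -92.502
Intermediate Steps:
J = -392
C = -185/2 (C = -1 + ((7 - 5*(-5 + 6*0)) - 1*215)/2 = -1 + ((7 - 5*(-5 + 0)) - 215)/2 = -1 + ((7 - 5*(-5)) - 215)/2 = -1 + ((7 + 25) - 215)/2 = -1 + (32 - 215)/2 = -1 + (½)*(-183) = -1 - 183/2 = -185/2 ≈ -92.500)
1/(-46*(3*1 + 0) + J) + C = 1/(-46*(3*1 + 0) - 392) - 185/2 = 1/(-46*(3 + 0) - 392) - 185/2 = 1/(-46*3 - 392) - 185/2 = 1/(-138 - 392) - 185/2 = 1/(-530) - 185/2 = -1/530 - 185/2 = -24513/265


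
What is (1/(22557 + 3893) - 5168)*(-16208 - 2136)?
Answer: 1253753690028/13225 ≈ 9.4802e+7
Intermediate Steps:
(1/(22557 + 3893) - 5168)*(-16208 - 2136) = (1/26450 - 5168)*(-18344) = -136693599/26450*(-18344) = 1253753690028/13225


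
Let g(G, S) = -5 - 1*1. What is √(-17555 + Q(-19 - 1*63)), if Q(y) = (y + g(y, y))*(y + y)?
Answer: 3*I*√347 ≈ 55.884*I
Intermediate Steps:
g(G, S) = -6 (g(G, S) = -5 - 1 = -6)
Q(y) = 2*y*(-6 + y) (Q(y) = (y - 6)*(y + y) = (-6 + y)*(2*y) = 2*y*(-6 + y))
√(-17555 + Q(-19 - 1*63)) = √(-17555 + 2*(-19 - 1*63)*(-6 + (-19 - 1*63))) = √(-17555 + 2*(-19 - 63)*(-6 + (-19 - 63))) = √(-17555 + 2*(-82)*(-6 - 82)) = √(-17555 + 2*(-82)*(-88)) = √(-17555 + 14432) = √(-3123) = 3*I*√347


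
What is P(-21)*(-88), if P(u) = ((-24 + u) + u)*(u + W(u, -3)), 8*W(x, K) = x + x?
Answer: -152460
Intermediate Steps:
W(x, K) = x/4 (W(x, K) = (x + x)/8 = (2*x)/8 = x/4)
P(u) = 5*u*(-24 + 2*u)/4 (P(u) = ((-24 + u) + u)*(u + u/4) = (-24 + 2*u)*(5*u/4) = 5*u*(-24 + 2*u)/4)
P(-21)*(-88) = ((5/2)*(-21)*(-12 - 21))*(-88) = ((5/2)*(-21)*(-33))*(-88) = (3465/2)*(-88) = -152460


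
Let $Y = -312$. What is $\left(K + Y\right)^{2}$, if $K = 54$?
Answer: $66564$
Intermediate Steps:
$\left(K + Y\right)^{2} = \left(54 - 312\right)^{2} = \left(-258\right)^{2} = 66564$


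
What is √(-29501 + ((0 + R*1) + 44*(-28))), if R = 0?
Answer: I*√30733 ≈ 175.31*I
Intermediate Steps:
√(-29501 + ((0 + R*1) + 44*(-28))) = √(-29501 + ((0 + 0*1) + 44*(-28))) = √(-29501 + ((0 + 0) - 1232)) = √(-29501 + (0 - 1232)) = √(-29501 - 1232) = √(-30733) = I*√30733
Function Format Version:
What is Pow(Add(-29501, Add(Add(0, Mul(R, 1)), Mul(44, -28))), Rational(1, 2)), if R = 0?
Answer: Mul(I, Pow(30733, Rational(1, 2))) ≈ Mul(175.31, I)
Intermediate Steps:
Pow(Add(-29501, Add(Add(0, Mul(R, 1)), Mul(44, -28))), Rational(1, 2)) = Pow(Add(-29501, Add(Add(0, Mul(0, 1)), Mul(44, -28))), Rational(1, 2)) = Pow(Add(-29501, Add(Add(0, 0), -1232)), Rational(1, 2)) = Pow(Add(-29501, Add(0, -1232)), Rational(1, 2)) = Pow(Add(-29501, -1232), Rational(1, 2)) = Pow(-30733, Rational(1, 2)) = Mul(I, Pow(30733, Rational(1, 2)))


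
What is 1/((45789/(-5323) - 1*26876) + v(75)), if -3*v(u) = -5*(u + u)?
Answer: -5323/141775987 ≈ -3.7545e-5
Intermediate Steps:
v(u) = 10*u/3 (v(u) = -(-5)*(u + u)/3 = -(-5)*2*u/3 = -(-10)*u/3 = 10*u/3)
1/((45789/(-5323) - 1*26876) + v(75)) = 1/((45789/(-5323) - 1*26876) + (10/3)*75) = 1/((45789*(-1/5323) - 26876) + 250) = 1/((-45789/5323 - 26876) + 250) = 1/(-143106737/5323 + 250) = 1/(-141775987/5323) = -5323/141775987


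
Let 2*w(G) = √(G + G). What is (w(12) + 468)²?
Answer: (468 + √6)² ≈ 2.2132e+5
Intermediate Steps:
w(G) = √2*√G/2 (w(G) = √(G + G)/2 = √(2*G)/2 = (√2*√G)/2 = √2*√G/2)
(w(12) + 468)² = (√2*√12/2 + 468)² = (√2*(2*√3)/2 + 468)² = (√6 + 468)² = (468 + √6)²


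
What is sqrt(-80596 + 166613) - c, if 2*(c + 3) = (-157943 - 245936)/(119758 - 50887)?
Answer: 817105/137742 + sqrt(86017) ≈ 299.22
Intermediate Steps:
c = -817105/137742 (c = -3 + ((-157943 - 245936)/(119758 - 50887))/2 = -3 + (-403879/68871)/2 = -3 + (-403879*1/68871)/2 = -3 + (1/2)*(-403879/68871) = -3 - 403879/137742 = -817105/137742 ≈ -5.9321)
sqrt(-80596 + 166613) - c = sqrt(-80596 + 166613) - 1*(-817105/137742) = sqrt(86017) + 817105/137742 = 817105/137742 + sqrt(86017)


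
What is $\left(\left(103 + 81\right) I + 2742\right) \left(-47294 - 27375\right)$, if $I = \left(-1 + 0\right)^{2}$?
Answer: $-218481494$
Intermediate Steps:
$I = 1$ ($I = \left(-1\right)^{2} = 1$)
$\left(\left(103 + 81\right) I + 2742\right) \left(-47294 - 27375\right) = \left(\left(103 + 81\right) 1 + 2742\right) \left(-47294 - 27375\right) = \left(184 \cdot 1 + 2742\right) \left(-74669\right) = \left(184 + 2742\right) \left(-74669\right) = 2926 \left(-74669\right) = -218481494$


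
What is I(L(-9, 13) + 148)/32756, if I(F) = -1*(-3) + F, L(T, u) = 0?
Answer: 151/32756 ≈ 0.0046098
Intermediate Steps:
I(F) = 3 + F
I(L(-9, 13) + 148)/32756 = (3 + (0 + 148))/32756 = (3 + 148)*(1/32756) = 151*(1/32756) = 151/32756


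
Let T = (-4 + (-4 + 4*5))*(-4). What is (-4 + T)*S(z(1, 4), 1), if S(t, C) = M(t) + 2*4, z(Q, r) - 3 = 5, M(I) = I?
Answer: -832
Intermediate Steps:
z(Q, r) = 8 (z(Q, r) = 3 + 5 = 8)
S(t, C) = 8 + t (S(t, C) = t + 2*4 = t + 8 = 8 + t)
T = -48 (T = (-4 + (-4 + 20))*(-4) = (-4 + 16)*(-4) = 12*(-4) = -48)
(-4 + T)*S(z(1, 4), 1) = (-4 - 48)*(8 + 8) = -52*16 = -832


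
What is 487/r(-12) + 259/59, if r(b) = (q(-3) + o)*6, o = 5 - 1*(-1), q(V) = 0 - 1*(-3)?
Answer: 42719/3186 ≈ 13.408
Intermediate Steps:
q(V) = 3 (q(V) = 0 + 3 = 3)
o = 6 (o = 5 + 1 = 6)
r(b) = 54 (r(b) = (3 + 6)*6 = 9*6 = 54)
487/r(-12) + 259/59 = 487/54 + 259/59 = 42719/3186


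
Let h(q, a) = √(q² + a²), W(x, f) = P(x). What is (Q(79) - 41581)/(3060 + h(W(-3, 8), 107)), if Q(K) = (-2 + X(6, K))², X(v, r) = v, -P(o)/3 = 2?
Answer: -25437780/1870423 + 8313*√11485/1870423 ≈ -13.124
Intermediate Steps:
P(o) = -6 (P(o) = -3*2 = -6)
W(x, f) = -6
h(q, a) = √(a² + q²)
Q(K) = 16 (Q(K) = (-2 + 6)² = 4² = 16)
(Q(79) - 41581)/(3060 + h(W(-3, 8), 107)) = (16 - 41581)/(3060 + √(107² + (-6)²)) = -41565/(3060 + √(11449 + 36)) = -41565/(3060 + √11485)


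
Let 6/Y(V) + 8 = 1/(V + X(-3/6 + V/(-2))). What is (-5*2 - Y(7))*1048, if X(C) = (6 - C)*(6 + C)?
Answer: -2083424/215 ≈ -9690.3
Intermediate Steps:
X(C) = (6 + C)*(6 - C)
Y(V) = 6/(-8 + 1/(36 + V - (-½ - V/2)²)) (Y(V) = 6/(-8 + 1/(V + (36 - (-3/6 + V/(-2))²))) = 6/(-8 + 1/(V + (36 - (-3*⅙ + V*(-½))²))) = 6/(-8 + 1/(V + (36 - (-½ - V/2)²))) = 6/(-8 + 1/(36 + V - (-½ - V/2)²)))
(-5*2 - Y(7))*1048 = (-5*2 - 3*(143 - 1*7² + 2*7)/(2*(-285 - 4*7 + 2*7²)))*1048 = (-10 - 3*(143 - 1*49 + 14)/(2*(-285 - 28 + 2*49)))*1048 = (-10 - 3*(143 - 49 + 14)/(2*(-285 - 28 + 98)))*1048 = (-10 - 3*108/(2*(-215)))*1048 = (-10 - 3*(-1)*108/(2*215))*1048 = (-10 - 1*(-162/215))*1048 = (-10 + 162/215)*1048 = -1988/215*1048 = -2083424/215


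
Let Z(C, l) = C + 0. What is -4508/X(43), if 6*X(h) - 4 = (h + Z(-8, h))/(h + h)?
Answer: -2326128/379 ≈ -6137.5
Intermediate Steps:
Z(C, l) = C
X(h) = ⅔ + (-8 + h)/(12*h) (X(h) = ⅔ + ((h - 8)/(h + h))/6 = ⅔ + ((-8 + h)/((2*h)))/6 = ⅔ + ((-8 + h)*(1/(2*h)))/6 = ⅔ + ((-8 + h)/(2*h))/6 = ⅔ + (-8 + h)/(12*h))
-4508/X(43) = -4508*516/(-8 + 9*43) = -4508*516/(-8 + 387) = -4508/((1/12)*(1/43)*379) = -4508/379/516 = -4508*516/379 = -2326128/379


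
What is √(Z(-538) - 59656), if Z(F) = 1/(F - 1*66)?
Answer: 5*I*√217634639/302 ≈ 244.25*I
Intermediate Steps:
Z(F) = 1/(-66 + F) (Z(F) = 1/(F - 66) = 1/(-66 + F))
√(Z(-538) - 59656) = √(1/(-66 - 538) - 59656) = √(1/(-604) - 59656) = √(-1/604 - 59656) = √(-36032225/604) = 5*I*√217634639/302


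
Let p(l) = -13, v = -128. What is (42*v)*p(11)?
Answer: 69888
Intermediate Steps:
(42*v)*p(11) = (42*(-128))*(-13) = -5376*(-13) = 69888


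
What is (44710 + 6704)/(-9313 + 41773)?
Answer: 8569/5410 ≈ 1.5839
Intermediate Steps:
(44710 + 6704)/(-9313 + 41773) = 51414/32460 = 51414*(1/32460) = 8569/5410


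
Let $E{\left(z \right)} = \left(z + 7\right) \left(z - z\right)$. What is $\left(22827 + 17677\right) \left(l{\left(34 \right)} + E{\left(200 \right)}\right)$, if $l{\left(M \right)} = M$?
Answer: $1377136$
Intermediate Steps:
$E{\left(z \right)} = 0$ ($E{\left(z \right)} = \left(7 + z\right) 0 = 0$)
$\left(22827 + 17677\right) \left(l{\left(34 \right)} + E{\left(200 \right)}\right) = \left(22827 + 17677\right) \left(34 + 0\right) = 40504 \cdot 34 = 1377136$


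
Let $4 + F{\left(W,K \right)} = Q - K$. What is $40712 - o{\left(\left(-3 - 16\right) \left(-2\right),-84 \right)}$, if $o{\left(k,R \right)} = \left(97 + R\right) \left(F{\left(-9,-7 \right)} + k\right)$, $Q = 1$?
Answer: $40166$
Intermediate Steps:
$F{\left(W,K \right)} = -3 - K$ ($F{\left(W,K \right)} = -4 - \left(-1 + K\right) = -3 - K$)
$o{\left(k,R \right)} = \left(4 + k\right) \left(97 + R\right)$ ($o{\left(k,R \right)} = \left(97 + R\right) \left(\left(-3 - -7\right) + k\right) = \left(97 + R\right) \left(\left(-3 + 7\right) + k\right) = \left(97 + R\right) \left(4 + k\right) = \left(4 + k\right) \left(97 + R\right)$)
$40712 - o{\left(\left(-3 - 16\right) \left(-2\right),-84 \right)} = 40712 - \left(388 + 4 \left(-84\right) + 97 \left(-3 - 16\right) \left(-2\right) - 84 \left(-3 - 16\right) \left(-2\right)\right) = 40712 - \left(388 - 336 + 97 \left(-3 - 16\right) \left(-2\right) - 84 \left(-3 - 16\right) \left(-2\right)\right) = 40712 - \left(388 - 336 + 97 \left(\left(-19\right) \left(-2\right)\right) - 84 \left(\left(-19\right) \left(-2\right)\right)\right) = 40712 - \left(388 - 336 + 97 \cdot 38 - 3192\right) = 40712 - \left(388 - 336 + 3686 - 3192\right) = 40712 - 546 = 40166$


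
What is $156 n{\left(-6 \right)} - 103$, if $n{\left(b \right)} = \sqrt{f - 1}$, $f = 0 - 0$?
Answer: $-103 + 156 i \approx -103.0 + 156.0 i$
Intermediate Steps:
$f = 0$ ($f = 0 + 0 = 0$)
$n{\left(b \right)} = i$ ($n{\left(b \right)} = \sqrt{0 - 1} = \sqrt{-1} = i$)
$156 n{\left(-6 \right)} - 103 = 156 i - 103 = -103 + 156 i$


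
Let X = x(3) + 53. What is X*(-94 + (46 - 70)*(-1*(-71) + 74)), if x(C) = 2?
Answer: -196570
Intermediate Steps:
X = 55 (X = 2 + 53 = 55)
X*(-94 + (46 - 70)*(-1*(-71) + 74)) = 55*(-94 + (46 - 70)*(-1*(-71) + 74)) = 55*(-94 - 24*(71 + 74)) = 55*(-94 - 24*145) = 55*(-94 - 3480) = 55*(-3574) = -196570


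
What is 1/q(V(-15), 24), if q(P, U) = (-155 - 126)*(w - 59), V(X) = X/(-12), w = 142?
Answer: -1/23323 ≈ -4.2876e-5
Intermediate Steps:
V(X) = -X/12 (V(X) = X*(-1/12) = -X/12)
q(P, U) = -23323 (q(P, U) = (-155 - 126)*(142 - 59) = -281*83 = -23323)
1/q(V(-15), 24) = 1/(-23323) = -1/23323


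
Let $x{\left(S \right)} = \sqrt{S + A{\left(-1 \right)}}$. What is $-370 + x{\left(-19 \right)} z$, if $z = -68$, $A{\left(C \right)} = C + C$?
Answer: $-370 - 68 i \sqrt{21} \approx -370.0 - 311.62 i$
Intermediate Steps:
$A{\left(C \right)} = 2 C$
$x{\left(S \right)} = \sqrt{-2 + S}$ ($x{\left(S \right)} = \sqrt{S + 2 \left(-1\right)} = \sqrt{S - 2} = \sqrt{-2 + S}$)
$-370 + x{\left(-19 \right)} z = -370 + \sqrt{-2 - 19} \left(-68\right) = -370 + \sqrt{-21} \left(-68\right) = -370 + i \sqrt{21} \left(-68\right) = -370 - 68 i \sqrt{21}$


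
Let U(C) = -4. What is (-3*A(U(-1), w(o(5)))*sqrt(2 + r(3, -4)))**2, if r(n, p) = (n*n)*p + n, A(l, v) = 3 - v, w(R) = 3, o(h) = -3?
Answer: 0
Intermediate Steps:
r(n, p) = n + p*n**2 (r(n, p) = n**2*p + n = p*n**2 + n = n + p*n**2)
(-3*A(U(-1), w(o(5)))*sqrt(2 + r(3, -4)))**2 = (-3*(3 - 1*3)*sqrt(2 + 3*(1 + 3*(-4))))**2 = (-3*(3 - 3)*sqrt(2 + 3*(1 - 12)))**2 = (-0*sqrt(2 + 3*(-11)))**2 = (-0*sqrt(2 - 33))**2 = (-0*sqrt(-31))**2 = (-0*I*sqrt(31))**2 = (-3*0)**2 = 0**2 = 0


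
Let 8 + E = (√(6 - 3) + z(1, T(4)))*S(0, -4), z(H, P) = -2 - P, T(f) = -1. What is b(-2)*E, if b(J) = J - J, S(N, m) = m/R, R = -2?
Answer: 0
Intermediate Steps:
S(N, m) = -m/2 (S(N, m) = m/(-2) = m*(-½) = -m/2)
b(J) = 0
E = -10 + 2*√3 (E = -8 + (√(6 - 3) + (-2 - 1*(-1)))*(-½*(-4)) = -8 + (√3 + (-2 + 1))*2 = -8 + (√3 - 1)*2 = -8 + (-1 + √3)*2 = -8 + (-2 + 2*√3) = -10 + 2*√3 ≈ -6.5359)
b(-2)*E = 0*(-10 + 2*√3) = 0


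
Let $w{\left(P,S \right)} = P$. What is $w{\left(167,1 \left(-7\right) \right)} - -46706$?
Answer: $46873$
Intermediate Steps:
$w{\left(167,1 \left(-7\right) \right)} - -46706 = 167 - -46706 = 167 + 46706 = 46873$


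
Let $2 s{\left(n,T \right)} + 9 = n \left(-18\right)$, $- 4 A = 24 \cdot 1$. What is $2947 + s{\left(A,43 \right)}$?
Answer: $\frac{5993}{2} \approx 2996.5$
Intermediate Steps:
$A = -6$ ($A = - \frac{24 \cdot 1}{4} = \left(- \frac{1}{4}\right) 24 = -6$)
$s{\left(n,T \right)} = - \frac{9}{2} - 9 n$ ($s{\left(n,T \right)} = - \frac{9}{2} + \frac{n \left(-18\right)}{2} = - \frac{9}{2} + \frac{\left(-18\right) n}{2} = - \frac{9}{2} - 9 n$)
$2947 + s{\left(A,43 \right)} = 2947 - - \frac{99}{2} = 2947 + \left(- \frac{9}{2} + 54\right) = 2947 + \frac{99}{2} = \frac{5993}{2}$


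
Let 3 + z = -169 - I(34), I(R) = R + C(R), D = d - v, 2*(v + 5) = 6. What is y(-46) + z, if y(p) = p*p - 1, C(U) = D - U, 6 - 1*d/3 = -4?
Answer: 1911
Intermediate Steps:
v = -2 (v = -5 + (1/2)*6 = -5 + 3 = -2)
d = 30 (d = 18 - 3*(-4) = 18 + 12 = 30)
D = 32 (D = 30 - 1*(-2) = 30 + 2 = 32)
C(U) = 32 - U
I(R) = 32 (I(R) = R + (32 - R) = 32)
y(p) = -1 + p**2 (y(p) = p**2 - 1 = -1 + p**2)
z = -204 (z = -3 + (-169 - 1*32) = -3 + (-169 - 32) = -3 - 201 = -204)
y(-46) + z = (-1 + (-46)**2) - 204 = (-1 + 2116) - 204 = 2115 - 204 = 1911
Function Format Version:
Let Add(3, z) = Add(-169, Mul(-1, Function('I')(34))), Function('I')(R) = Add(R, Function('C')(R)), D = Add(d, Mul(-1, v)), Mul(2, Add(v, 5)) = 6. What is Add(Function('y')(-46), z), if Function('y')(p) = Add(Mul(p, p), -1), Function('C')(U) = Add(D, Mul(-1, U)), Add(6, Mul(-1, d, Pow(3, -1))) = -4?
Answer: 1911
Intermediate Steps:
v = -2 (v = Add(-5, Mul(Rational(1, 2), 6)) = Add(-5, 3) = -2)
d = 30 (d = Add(18, Mul(-3, -4)) = Add(18, 12) = 30)
D = 32 (D = Add(30, Mul(-1, -2)) = Add(30, 2) = 32)
Function('C')(U) = Add(32, Mul(-1, U))
Function('I')(R) = 32 (Function('I')(R) = Add(R, Add(32, Mul(-1, R))) = 32)
Function('y')(p) = Add(-1, Pow(p, 2)) (Function('y')(p) = Add(Pow(p, 2), -1) = Add(-1, Pow(p, 2)))
z = -204 (z = Add(-3, Add(-169, Mul(-1, 32))) = Add(-3, Add(-169, -32)) = Add(-3, -201) = -204)
Add(Function('y')(-46), z) = Add(Add(-1, Pow(-46, 2)), -204) = Add(Add(-1, 2116), -204) = Add(2115, -204) = 1911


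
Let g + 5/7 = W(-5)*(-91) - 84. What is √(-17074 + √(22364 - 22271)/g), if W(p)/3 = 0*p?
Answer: √(-6004055026 - 4151*√93)/593 ≈ 130.67*I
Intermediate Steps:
W(p) = 0 (W(p) = 3*(0*p) = 3*0 = 0)
g = -593/7 (g = -5/7 + (0*(-91) - 84) = -5/7 + (0 - 84) = -5/7 - 84 = -593/7 ≈ -84.714)
√(-17074 + √(22364 - 22271)/g) = √(-17074 + √(22364 - 22271)/(-593/7)) = √(-17074 + √93*(-7/593)) = √(-17074 - 7*√93/593)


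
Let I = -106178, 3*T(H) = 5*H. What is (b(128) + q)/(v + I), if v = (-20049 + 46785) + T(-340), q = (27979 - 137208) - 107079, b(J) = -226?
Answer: 324801/120013 ≈ 2.7064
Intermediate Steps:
T(H) = 5*H/3 (T(H) = (5*H)/3 = 5*H/3)
q = -216308 (q = -109229 - 107079 = -216308)
v = 78508/3 (v = (-20049 + 46785) + (5/3)*(-340) = 26736 - 1700/3 = 78508/3 ≈ 26169.)
(b(128) + q)/(v + I) = (-226 - 216308)/(78508/3 - 106178) = -216534/(-240026/3) = -216534*(-3/240026) = 324801/120013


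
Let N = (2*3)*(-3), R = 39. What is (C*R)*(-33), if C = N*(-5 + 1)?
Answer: -92664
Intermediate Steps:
N = -18 (N = 6*(-3) = -18)
C = 72 (C = -18*(-5 + 1) = -18*(-4) = 72)
(C*R)*(-33) = (72*39)*(-33) = 2808*(-33) = -92664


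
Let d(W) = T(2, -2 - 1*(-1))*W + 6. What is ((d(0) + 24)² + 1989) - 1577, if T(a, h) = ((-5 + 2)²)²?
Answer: 1312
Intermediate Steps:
T(a, h) = 81 (T(a, h) = ((-3)²)² = 9² = 81)
d(W) = 6 + 81*W (d(W) = 81*W + 6 = 6 + 81*W)
((d(0) + 24)² + 1989) - 1577 = (((6 + 81*0) + 24)² + 1989) - 1577 = (((6 + 0) + 24)² + 1989) - 1577 = ((6 + 24)² + 1989) - 1577 = (30² + 1989) - 1577 = (900 + 1989) - 1577 = 2889 - 1577 = 1312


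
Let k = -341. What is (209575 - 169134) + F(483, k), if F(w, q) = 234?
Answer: 40675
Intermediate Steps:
(209575 - 169134) + F(483, k) = (209575 - 169134) + 234 = 40441 + 234 = 40675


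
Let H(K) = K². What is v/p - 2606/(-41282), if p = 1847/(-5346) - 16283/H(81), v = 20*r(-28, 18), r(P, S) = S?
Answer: -214407802427/1684697779 ≈ -127.27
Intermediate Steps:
v = 360 (v = 20*18 = 360)
p = -408095/144342 (p = 1847/(-5346) - 16283/(81²) = 1847*(-1/5346) - 16283/6561 = -1847/5346 - 16283*1/6561 = -1847/5346 - 16283/6561 = -408095/144342 ≈ -2.8273)
v/p - 2606/(-41282) = 360/(-408095/144342) - 2606/(-41282) = 360*(-144342/408095) - 2606*(-1/41282) = -10392624/81619 + 1303/20641 = -214407802427/1684697779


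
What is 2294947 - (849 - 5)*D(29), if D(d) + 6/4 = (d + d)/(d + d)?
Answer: 2295369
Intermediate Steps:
D(d) = -1/2 (D(d) = -3/2 + (d + d)/(d + d) = -3/2 + (2*d)/((2*d)) = -3/2 + (2*d)*(1/(2*d)) = -3/2 + 1 = -1/2)
2294947 - (849 - 5)*D(29) = 2294947 - (849 - 5)*(-1)/2 = 2294947 - 844*(-1)/2 = 2294947 - 1*(-422) = 2294947 + 422 = 2295369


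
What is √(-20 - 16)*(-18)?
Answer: -108*I ≈ -108.0*I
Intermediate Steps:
√(-20 - 16)*(-18) = √(-36)*(-18) = (6*I)*(-18) = -108*I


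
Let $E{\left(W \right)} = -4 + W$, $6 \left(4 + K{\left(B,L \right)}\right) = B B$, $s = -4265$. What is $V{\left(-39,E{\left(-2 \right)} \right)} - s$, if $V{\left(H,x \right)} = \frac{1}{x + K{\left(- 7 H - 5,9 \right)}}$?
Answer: $\frac{153036733}{35882} \approx 4265.0$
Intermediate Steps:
$K{\left(B,L \right)} = -4 + \frac{B^{2}}{6}$ ($K{\left(B,L \right)} = -4 + \frac{B B}{6} = -4 + \frac{B^{2}}{6}$)
$V{\left(H,x \right)} = \frac{1}{-4 + x + \frac{\left(-5 - 7 H\right)^{2}}{6}}$ ($V{\left(H,x \right)} = \frac{1}{x + \left(-4 + \frac{\left(- 7 H - 5\right)^{2}}{6}\right)} = \frac{1}{x + \left(-4 + \frac{\left(-5 - 7 H\right)^{2}}{6}\right)} = \frac{1}{-4 + x + \frac{\left(-5 - 7 H\right)^{2}}{6}}$)
$V{\left(-39,E{\left(-2 \right)} \right)} - s = \frac{6}{-24 + \left(5 + 7 \left(-39\right)\right)^{2} + 6 \left(-4 - 2\right)} - -4265 = \frac{6}{-24 + \left(5 - 273\right)^{2} + 6 \left(-6\right)} + 4265 = \frac{6}{-24 + \left(-268\right)^{2} - 36} + 4265 = \frac{6}{-24 + 71824 - 36} + 4265 = \frac{6}{71764} + 4265 = 6 \cdot \frac{1}{71764} + 4265 = \frac{3}{35882} + 4265 = \frac{153036733}{35882}$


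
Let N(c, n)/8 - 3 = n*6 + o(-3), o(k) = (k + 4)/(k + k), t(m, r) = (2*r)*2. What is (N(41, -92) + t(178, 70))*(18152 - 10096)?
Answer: -99411040/3 ≈ -3.3137e+7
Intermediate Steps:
t(m, r) = 4*r
o(k) = (4 + k)/(2*k) (o(k) = (4 + k)/((2*k)) = (4 + k)*(1/(2*k)) = (4 + k)/(2*k))
N(c, n) = 68/3 + 48*n (N(c, n) = 24 + 8*(n*6 + (1/2)*(4 - 3)/(-3)) = 24 + 8*(6*n + (1/2)*(-1/3)*1) = 24 + 8*(6*n - 1/6) = 24 + 8*(-1/6 + 6*n) = 24 + (-4/3 + 48*n) = 68/3 + 48*n)
(N(41, -92) + t(178, 70))*(18152 - 10096) = ((68/3 + 48*(-92)) + 4*70)*(18152 - 10096) = ((68/3 - 4416) + 280)*8056 = (-13180/3 + 280)*8056 = -12340/3*8056 = -99411040/3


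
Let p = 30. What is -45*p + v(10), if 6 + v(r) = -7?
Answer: -1363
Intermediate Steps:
v(r) = -13 (v(r) = -6 - 7 = -13)
-45*p + v(10) = -45*30 - 13 = -1350 - 13 = -1363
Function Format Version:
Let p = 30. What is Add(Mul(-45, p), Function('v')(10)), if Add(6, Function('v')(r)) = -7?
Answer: -1363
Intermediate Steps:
Function('v')(r) = -13 (Function('v')(r) = Add(-6, -7) = -13)
Add(Mul(-45, p), Function('v')(10)) = Add(Mul(-45, 30), -13) = Add(-1350, -13) = -1363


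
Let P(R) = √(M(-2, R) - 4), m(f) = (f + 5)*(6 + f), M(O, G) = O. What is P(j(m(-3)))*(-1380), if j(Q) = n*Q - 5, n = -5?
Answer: -1380*I*√6 ≈ -3380.3*I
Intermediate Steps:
m(f) = (5 + f)*(6 + f)
j(Q) = -5 - 5*Q (j(Q) = -5*Q - 5 = -5 - 5*Q)
P(R) = I*√6 (P(R) = √(-2 - 4) = √(-6) = I*√6)
P(j(m(-3)))*(-1380) = (I*√6)*(-1380) = -1380*I*√6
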